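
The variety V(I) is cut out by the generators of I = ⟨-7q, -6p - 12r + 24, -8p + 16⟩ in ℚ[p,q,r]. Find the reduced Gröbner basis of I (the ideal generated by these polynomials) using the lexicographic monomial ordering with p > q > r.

G = {p - 2, q, r - 1}

f_1 = -7q, LT = q.
f_2 = -6p - 12r + 24, LT = p.
f_3 = -8p + 16, LT = p.

S(f_2,f_3): lcm = p. S = 2r - 2.
  leading term r: no divisor's leading term divides it; move 2r to the remainder.
  leading term 1: no divisor's leading term divides it; move -2 to the remainder.
  remainder 2r - 2 ≠ 0; add g_4 = 2r - 2 to the basis.

The other S-polynomials (S(f_1,f_2), S(f_1,f_3), S(f_1,g_4), S(f_2,g_4), S(f_3,g_4)) all reduce to 0 modulo the current basis, so we have a Gröbner basis.
Inter-reduce: drop elements whose leading term is divisible by another's, tail-reduce, and make monic.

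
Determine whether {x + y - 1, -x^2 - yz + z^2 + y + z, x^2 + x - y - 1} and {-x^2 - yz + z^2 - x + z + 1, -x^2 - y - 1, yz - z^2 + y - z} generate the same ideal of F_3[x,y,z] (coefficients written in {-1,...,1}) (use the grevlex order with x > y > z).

Since reduced Gröbner bases are canonical representatives of ideals under a given ordering, it suffices to compute and compare them.
Buchberger on the first generating set:
f_1 = x + y - 1, LT = x.
f_2 = -x^2 - yz + z^2 + y + z, LT = x^2.
f_3 = x^2 + x - y - 1, LT = x^2.

S(f_1,f_2): lcm = x^2. S = xy - yz + z^2 - x + y + z.
  leading term xy: subtract (y)·f_1 from xy - yz + z^2 - x + y + z → -y^2 - yz + z^2 - x - y + z
  leading term y^2: no divisor's leading term divides it; move -y^2 to the remainder.
  leading term yz: no divisor's leading term divides it; move -yz to the remainder.
  leading term z^2: no divisor's leading term divides it; move z^2 to the remainder.
  leading term x: subtract (-1)·f_1 from -x - y + z → z - 1
  leading term z: no divisor's leading term divides it; move z to the remainder.
  leading term 1: no divisor's leading term divides it; move -1 to the remainder.
  remainder -y^2 - yz + z^2 + z - 1 ≠ 0; add g_4 = -y^2 - yz + z^2 + z - 1 to the basis.

S(f_1,f_3): lcm = x^2. S = xy + x + y + 1.
  leading term xy: subtract (y)·f_1 from xy + x + y + 1 → -y^2 + x - y + 1
  leading term y^2: subtract (1)·g_4 from -y^2 + x - y + 1 → yz - z^2 + x - y - z - 1
  leading term yz: no divisor's leading term divides it; move yz to the remainder.
  leading term z^2: no divisor's leading term divides it; move -z^2 to the remainder.
  leading term x: subtract (1)·f_1 from x - y - z - 1 → y - z
  leading term y: no divisor's leading term divides it; move y to the remainder.
  leading term z: no divisor's leading term divides it; move -z to the remainder.
  remainder yz - z^2 + y - z ≠ 0; add g_5 = yz - z^2 + y - z to the basis.

S(g_4,g_5): lcm = y^2z. S = -yz^2 - z^3 - y^2 + yz - z^2 + z.
  leading term yz^2: subtract (-z)·g_5 from -yz^2 - z^3 - y^2 + yz - z^2 + z → z^3 - y^2 - yz + z^2 + z
  leading term z^3: no divisor's leading term divides it; move z^3 to the remainder.
  leading term y^2: subtract (1)·g_4 from -y^2 - yz + z^2 + z → 1
  leading term 1: no divisor's leading term divides it; move 1 to the remainder.
  remainder z^3 + 1 ≠ 0; add g_6 = z^3 + 1 to the basis.

The other S-polynomials (S(f_2,f_3), S(f_1,g_4), S(f_2,g_4), S(f_3,g_4), S(f_1,g_5), S(f_2,g_5), S(f_3,g_5), S(f_1,g_6), S(f_2,g_6), S(f_3,g_6), S(g_4,g_6), S(g_5,g_6)) all reduce to 0 modulo the current basis, so we have a Gröbner basis.
Inter-reduce: drop elements whose leading term is divisible by another's, tail-reduce, and make monic.
Reduced Gröbner basis: {z^3 + 1, y^2 - y + 1, yz - z^2 + y - z, x + y - 1}.

Buchberger on the second generating set:
h_1 = -x^2 - yz + z^2 - x + z + 1, LT = x^2.
h_2 = -x^2 - y - 1, LT = x^2.
h_3 = yz - z^2 + y - z, LT = yz.

S(h_1,h_2): lcm = x^2. S = yz - z^2 + x - y - z + 1.
  leading term yz: subtract (1)·h_3 from yz - z^2 + x - y - z + 1 → x + y + 1
  leading term x: no divisor's leading term divides it; move x to the remainder.
  leading term y: no divisor's leading term divides it; move y to the remainder.
  leading term 1: no divisor's leading term divides it; move 1 to the remainder.
  remainder x + y + 1 ≠ 0; add k_4 = x + y + 1 to the basis.

S(h_1,k_4): lcm = x^2. S = -xy + yz - z^2 - z - 1.
  leading term xy: subtract (-y)·k_4 from -xy + yz - z^2 - z - 1 → y^2 + yz - z^2 + y - z - 1
  leading term y^2: no divisor's leading term divides it; move y^2 to the remainder.
  leading term yz: subtract (1)·h_3 from yz - z^2 + y - z - 1 → -1
  leading term 1: no divisor's leading term divides it; move -1 to the remainder.
  remainder y^2 - 1 ≠ 0; add k_5 = y^2 - 1 to the basis.

S(h_3,k_5): lcm = y^2z. S = -yz^2 + y^2 - yz + z.
  leading term yz^2: subtract (-z)·h_3 from -yz^2 + y^2 - yz + z → -z^3 + y^2 - z^2 + z
  leading term z^3: no divisor's leading term divides it; move -z^3 to the remainder.
  leading term y^2: subtract (1)·k_5 from y^2 - z^2 + z → -z^2 + z + 1
  leading term z^2: no divisor's leading term divides it; move -z^2 to the remainder.
  leading term z: no divisor's leading term divides it; move z to the remainder.
  leading term 1: no divisor's leading term divides it; move 1 to the remainder.
  remainder -z^3 - z^2 + z + 1 ≠ 0; add k_6 = -z^3 - z^2 + z + 1 to the basis.

The other S-polynomials (S(h_1,h_3), S(h_2,h_3), S(h_2,k_4), S(h_3,k_4), S(h_1,k_5), S(h_2,k_5), S(k_4,k_5), S(h_1,k_6), S(h_2,k_6), S(h_3,k_6), S(k_4,k_6), S(k_5,k_6)) all reduce to 0 modulo the current basis, so we have a Gröbner basis.
Inter-reduce: drop elements whose leading term is divisible by another's, tail-reduce, and make monic.
Reduced Gröbner basis: {z^3 + z^2 - z - 1, y^2 - 1, yz - z^2 + y - z, x + y + 1}.

Since the reduced bases disagree, the two ideals are not the same.

No, the ideals differ.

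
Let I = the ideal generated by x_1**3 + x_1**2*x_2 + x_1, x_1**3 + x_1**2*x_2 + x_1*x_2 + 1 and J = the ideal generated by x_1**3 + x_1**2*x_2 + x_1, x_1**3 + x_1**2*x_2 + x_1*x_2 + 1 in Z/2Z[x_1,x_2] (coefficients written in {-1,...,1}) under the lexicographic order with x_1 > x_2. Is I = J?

Two ideals are equal iff their reduced Gröbner bases coincide (the reduced basis is unique for a fixed ordering).
Buchberger on the first generating set:
f_1 = x_1**3 + x_1**2*x_2 + x_1, LT = x_1**3.
f_2 = x_1**3 + x_1**2*x_2 + x_1*x_2 + 1, LT = x_1**3.

S(f_1,f_2): lcm = x_1**3. S = x_1*x_2 + x_1 + 1.
  leading term x_1*x_2: no divisor's leading term divides it; move x_1*x_2 to the remainder.
  leading term x_1: no divisor's leading term divides it; move x_1 to the remainder.
  leading term 1: no divisor's leading term divides it; move 1 to the remainder.
  remainder x_1*x_2 + x_1 + 1 ≠ 0; add g_3 = x_1*x_2 + x_1 + 1 to the basis.

S(f_1,g_3): lcm = x_1**3*x_2. S = x_1**3 + x_1**2*x_2**2 + x_1**2 + x_1*x_2.
  leading term x_1**3: subtract (1)·f_1 from x_1**3 + x_1**2*x_2**2 + x_1**2 + x_1*x_2 → x_1**2*x_2**2 + x_1**2*x_2 + x_1**2 + x_1*x_2 + x_1
  leading term x_1**2*x_2**2: subtract (x_1*x_2)·g_3 from x_1**2*x_2**2 + x_1**2*x_2 + x_1**2 + x_1*x_2 + x_1 → x_1**2 + x_1
  leading term x_1**2: no divisor's leading term divides it; move x_1**2 to the remainder.
  leading term x_1: no divisor's leading term divides it; move x_1 to the remainder.
  remainder x_1**2 + x_1 ≠ 0; add g_4 = x_1**2 + x_1 to the basis.

S(g_3,g_4): lcm = x_1**2*x_2. S = x_1**2 + x_1*x_2 + x_1.
  leading term x_1**2: subtract (1)·g_4 from x_1**2 + x_1*x_2 + x_1 → x_1*x_2
  leading term x_1*x_2: subtract (1)·g_3 from x_1*x_2 → x_1 + 1
  leading term x_1: no divisor's leading term divides it; move x_1 to the remainder.
  leading term 1: no divisor's leading term divides it; move 1 to the remainder.
  remainder x_1 + 1 ≠ 0; add g_5 = x_1 + 1 to the basis.

S(g_3,g_5): lcm = x_1*x_2. S = x_1 + x_2 + 1.
  leading term x_1: subtract (1)·g_5 from x_1 + x_2 + 1 → x_2
  leading term x_2: no divisor's leading term divides it; move x_2 to the remainder.
  remainder x_2 ≠ 0; add g_6 = x_2 to the basis.

The other S-polynomials (S(f_2,g_3), S(f_1,g_4), S(f_2,g_4), S(f_1,g_5), S(f_2,g_5), S(g_4,g_5), S(f_1,g_6), S(f_2,g_6), S(g_3,g_6), S(g_4,g_6), S(g_5,g_6)) all reduce to 0 modulo the current basis, so we have a Gröbner basis.
Inter-reduce: drop elements whose leading term is divisible by another's, tail-reduce, and make monic.
Reduced Gröbner basis: {x_1 + 1, x_2}.

Buchberger on the second generating set:
h_1 = x_1**3 + x_1**2*x_2 + x_1, LT = x_1**3.
h_2 = x_1**3 + x_1**2*x_2 + x_1*x_2 + 1, LT = x_1**3.

S(h_1,h_2): lcm = x_1**3. S = x_1*x_2 + x_1 + 1.
  leading term x_1*x_2: no divisor's leading term divides it; move x_1*x_2 to the remainder.
  leading term x_1: no divisor's leading term divides it; move x_1 to the remainder.
  leading term 1: no divisor's leading term divides it; move 1 to the remainder.
  remainder x_1*x_2 + x_1 + 1 ≠ 0; add k_3 = x_1*x_2 + x_1 + 1 to the basis.

S(h_1,k_3): lcm = x_1**3*x_2. S = x_1**3 + x_1**2*x_2**2 + x_1**2 + x_1*x_2.
  leading term x_1**3: subtract (1)·h_1 from x_1**3 + x_1**2*x_2**2 + x_1**2 + x_1*x_2 → x_1**2*x_2**2 + x_1**2*x_2 + x_1**2 + x_1*x_2 + x_1
  leading term x_1**2*x_2**2: subtract (x_1*x_2)·k_3 from x_1**2*x_2**2 + x_1**2*x_2 + x_1**2 + x_1*x_2 + x_1 → x_1**2 + x_1
  leading term x_1**2: no divisor's leading term divides it; move x_1**2 to the remainder.
  leading term x_1: no divisor's leading term divides it; move x_1 to the remainder.
  remainder x_1**2 + x_1 ≠ 0; add k_4 = x_1**2 + x_1 to the basis.

S(k_3,k_4): lcm = x_1**2*x_2. S = x_1**2 + x_1*x_2 + x_1.
  leading term x_1**2: subtract (1)·k_4 from x_1**2 + x_1*x_2 + x_1 → x_1*x_2
  leading term x_1*x_2: subtract (1)·k_3 from x_1*x_2 → x_1 + 1
  leading term x_1: no divisor's leading term divides it; move x_1 to the remainder.
  leading term 1: no divisor's leading term divides it; move 1 to the remainder.
  remainder x_1 + 1 ≠ 0; add k_5 = x_1 + 1 to the basis.

S(k_3,k_5): lcm = x_1*x_2. S = x_1 + x_2 + 1.
  leading term x_1: subtract (1)·k_5 from x_1 + x_2 + 1 → x_2
  leading term x_2: no divisor's leading term divides it; move x_2 to the remainder.
  remainder x_2 ≠ 0; add k_6 = x_2 to the basis.

The other S-polynomials (S(h_2,k_3), S(h_1,k_4), S(h_2,k_4), S(h_1,k_5), S(h_2,k_5), S(k_4,k_5), S(h_1,k_6), S(h_2,k_6), S(k_3,k_6), S(k_4,k_6), S(k_5,k_6)) all reduce to 0 modulo the current basis, so we have a Gröbner basis.
Inter-reduce: drop elements whose leading term is divisible by another's, tail-reduce, and make monic.
Reduced Gröbner basis: {x_1 + 1, x_2}.

The two bases agree; hence the ideals are identical.
The same test decides containment: I ⊆ J iff every generator of I reduces to 0 modulo a Gröbner basis of J.

Yes, the ideals are equal.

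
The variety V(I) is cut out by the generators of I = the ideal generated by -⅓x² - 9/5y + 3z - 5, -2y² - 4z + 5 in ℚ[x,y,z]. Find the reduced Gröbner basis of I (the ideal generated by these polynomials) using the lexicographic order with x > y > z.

G = {x² + 27/5y - 9z + 15, y² + 2z - 5/2}

The reduced Gröbner basis is the canonical form of the ideal for this ordering.

f_1 = -⅓x² - 9/5y + 3z - 5, LT = x².
f_2 = -2y² - 4z + 5, LT = y².

The S-polynomials (S(f_1,f_2)) all reduce to 0 modulo the current basis, so we have a Gröbner basis.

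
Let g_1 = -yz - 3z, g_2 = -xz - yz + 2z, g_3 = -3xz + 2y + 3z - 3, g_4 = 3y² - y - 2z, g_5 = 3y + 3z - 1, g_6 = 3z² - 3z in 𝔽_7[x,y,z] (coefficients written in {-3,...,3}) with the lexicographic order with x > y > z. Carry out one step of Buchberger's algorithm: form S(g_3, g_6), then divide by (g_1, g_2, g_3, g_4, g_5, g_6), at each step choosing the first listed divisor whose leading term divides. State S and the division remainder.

S(g_3, g_6) = xz - 3yz - z² + z; remainder on division = 0.

lcm(LM(g_3), LM(g_6)) = xz².
S = (lcm/LT(g_3))·g_3 − (lcm/LT(g_6))·g_6 = xz - 3yz - z² + z.
Reduce S modulo (g_1, g_2, g_3, g_4, g_5, g_6) in that order:
  leading term xz: subtract (-1)·g_2 from xz - 3yz - z² + z → 3yz - z² + 3z
  leading term yz: subtract (-3)·g_1 from 3yz - z² + 3z → -z² + z
  leading term z²: subtract (2)·g_6 from -z² + z → 0
The remainder is 0, so this S-polynomial contributes no new basis element.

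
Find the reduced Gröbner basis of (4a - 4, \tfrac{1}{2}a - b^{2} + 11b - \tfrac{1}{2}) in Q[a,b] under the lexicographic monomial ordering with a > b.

f_1 = 4a - 4, LT = a.
f_2 = \tfrac{1}{2}a - b^{2} + 11b - \tfrac{1}{2}, LT = a.

S(f_1,f_2): lcm = a. S = 2b^{2} - 22b.
  leading term b^{2}: no divisor's leading term divides it; move 2b^{2} to the remainder.
  leading term b: no divisor's leading term divides it; move -22b to the remainder.
  remainder 2b^{2} - 22b ≠ 0; add g_3 = 2b^{2} - 22b to the basis.

The other S-polynomials (S(f_1,g_3), S(f_2,g_3)) all reduce to 0 modulo the current basis, so we have a Gröbner basis.
Inter-reduce: drop elements whose leading term is divisible by another's, tail-reduce, and make monic.

G = {a - 1, b^{2} - 11b}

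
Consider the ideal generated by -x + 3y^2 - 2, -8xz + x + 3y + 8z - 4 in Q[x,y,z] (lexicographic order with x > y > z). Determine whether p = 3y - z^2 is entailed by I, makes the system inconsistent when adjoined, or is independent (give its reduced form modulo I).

3y - z^2 is independent of I; its normal form modulo I is 3y - z^2.

First compute the reduced Gröbner basis of I by Buchberger's algorithm.
f_1 = -x + 3y^2 - 2, LT = x.
f_2 = -8xz + x + 3y + 8z - 4, LT = xz.

S(f_1,f_2): lcm = xz. S = 1/8x - 3y^2z + 3/8y + 3z - 1/2.
  leading term x: subtract (-1/8)·f_1 from 1/8x - 3y^2z + 3/8y + 3z - 1/2 → -3y^2z + 3/8y^2 + 3/8y + 3z - 3/4
  leading term y^2z: no divisor's leading term divides it; move -3y^2z to the remainder.
  leading term y^2: no divisor's leading term divides it; move 3/8y^2 to the remainder.
  leading term y: no divisor's leading term divides it; move 3/8y to the remainder.
  leading term z: no divisor's leading term divides it; move 3z to the remainder.
  leading term 1: no divisor's leading term divides it; move -3/4 to the remainder.
  remainder -3y^2z + 3/8y^2 + 3/8y + 3z - 3/4 ≠ 0; add h_3 = -3y^2z + 3/8y^2 + 3/8y + 3z - 3/4 to the basis.

The other S-polynomials (S(f_1,h_3), S(f_2,h_3)) all reduce to 0 modulo the current basis, so we have a Gröbner basis.
Inter-reduce: drop elements whose leading term is divisible by another's, tail-reduce, and make monic.
Reduced Gröbner basis: {x - 3y^2 + 2, y^2z - 1/8y^2 - 1/8y - z + 1/4}.
Label its elements g_1 = x - 3y^2 + 2, g_2 = y^2z - 1/8y^2 - 1/8y - z + 1/4.

Reduce p = 3y - z^2 modulo G:
  leading term y: no divisor's leading term divides it; move 3y to the remainder.
  leading term z^2: no divisor's leading term divides it; move -z^2 to the remainder.
  normal form = 3y - z^2.
The normal form is nonzero, so p ∉ I. Since p minus its normal form lies in I, I + (p) = I + (r) where r = 3y - z^2; decide whether this ideal is the whole ring.
Run Buchberger on G together with r (pairs among the g_i already reduce to 0 since G is a Gröbner basis):
g_1 = x - 3y^2 + 2, LT = x.
g_2 = y^2z - 1/8y^2 - 1/8y - z + 1/4, LT = y^2z.
r = 3y - z^2, LT = y.

S(g_2,r): lcm = y^2z. S = -1/8y^2 + 1/3yz^3 - 1/8y - z + 1/4.
  leading term y^2: subtract (-1/24y)·r from -1/8y^2 + 1/3yz^3 - 1/8y - z + 1/4 → 1/3yz^3 - 1/24yz^2 - 1/8y - z + 1/4
  leading term yz^3: subtract (1/9z^3)·r from 1/3yz^3 - 1/24yz^2 - 1/8y - z + 1/4 → -1/24yz^2 - 1/8y + 1/9z^5 - z + 1/4
  leading term yz^2: subtract (-1/72z^2)·r from -1/24yz^2 - 1/8y + 1/9z^5 - z + 1/4 → -1/8y + 1/9z^5 - 1/72z^4 - z + 1/4
  leading term y: subtract (-1/24)·r from -1/8y + 1/9z^5 - 1/72z^4 - z + 1/4 → 1/9z^5 - 1/72z^4 - 1/24z^2 - z + 1/4
  leading term z^5: no divisor's leading term divides it; move 1/9z^5 to the remainder.
  leading term z^4: no divisor's leading term divides it; move -1/72z^4 to the remainder.
  leading term z^2: no divisor's leading term divides it; move -1/24z^2 to the remainder.
  leading term z: no divisor's leading term divides it; move -z to the remainder.
  leading term 1: no divisor's leading term divides it; move 1/4 to the remainder.
  remainder 1/9z^5 - 1/72z^4 - 1/24z^2 - z + 1/4 ≠ 0; add m_4 = 1/9z^5 - 1/72z^4 - 1/24z^2 - z + 1/4 to the basis.

The other S-polynomials (S(g_1,g_2), S(g_1,r), S(g_1,m_4), S(g_2,m_4), S(r,m_4)) all reduce to 0 modulo the current basis, so we have a Gröbner basis.
Inter-reduce: drop elements whose leading term is divisible by another's, tail-reduce, and make monic.
Reduced Gröbner basis: {x - 1/3z^4 + 2, y - 1/3z^2, z^5 - 1/8z^4 - 3/8z^2 - 9z + 9/4}.
The reduced Gröbner basis of I + (p) is {x - 1/3z^4 + 2, y - 1/3z^2, z^5 - 1/8z^4 - 3/8z^2 - 9z + 9/4} ≠ {1}, a proper ideal, so the enlarged system stays consistent: p is independent of I, with normal form 3y - z^2.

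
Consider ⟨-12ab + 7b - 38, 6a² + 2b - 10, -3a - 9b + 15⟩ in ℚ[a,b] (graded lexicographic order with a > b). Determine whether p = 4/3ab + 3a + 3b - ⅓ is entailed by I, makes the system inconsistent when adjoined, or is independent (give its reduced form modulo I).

First compute the reduced Gröbner basis of I by Buchberger's algorithm.
f_1 = -12ab + 7b - 38, LT = ab.
f_2 = 6a² + 2b - 10, LT = a².
f_3 = -3a - 9b + 15, LT = a.

S(f_1,f_2): lcm = a²b. S = -7/12ab - ⅓b² + 19/6a + 5/3b.
  leading term ab: subtract (7/144)·f_1 from -7/12ab - ⅓b² + 19/6a + 5/3b → -⅓b² + 19/6a + 191/144b + 133/72
  leading term b²: no divisor's leading term divides it; move -⅓b² to the remainder.
  leading term a: subtract (-19/18)·f_3 from 19/6a + 191/144b + 133/72 → -1177/144b + 1273/72
  leading term b: no divisor's leading term divides it; move -1177/144b to the remainder.
  leading term 1: no divisor's leading term divides it; move 1273/72 to the remainder.
  remainder -⅓b² - 1177/144b + 1273/72 ≠ 0; add h_4 = -⅓b² - 1177/144b + 1273/72 to the basis.

S(f_1,f_3): lcm = ab. S = -3b² + 53/12b + 19/6.
  leading term b²: subtract (9)·h_4 from -3b² + 53/12b + 19/6 → 3743/48b - 3743/24
  leading term b: no divisor's leading term divides it; move 3743/48b to the remainder.
  leading term 1: no divisor's leading term divides it; move -3743/24 to the remainder.
  remainder 3743/48b - 3743/24 ≠ 0; add h_5 = 3743/48b - 3743/24 to the basis.

The other S-polynomials (S(f_2,f_3), S(f_1,h_4), S(f_2,h_4), S(f_3,h_4), S(f_1,h_5), S(f_2,h_5), S(f_3,h_5), S(h_4,h_5)) all reduce to 0 modulo the current basis, so we have a Gröbner basis.
Inter-reduce: drop elements whose leading term is divisible by another's, tail-reduce, and make monic.
Reduced Gröbner basis: {a + 1, b - 2}.
Label its elements g_1 = a + 1, g_2 = b - 2.

Reduce p = 4/3ab + 3a + 3b - ⅓ modulo G:
  leading term ab: subtract (4/3b)·g_1 from 4/3ab + 3a + 3b - ⅓ → 3a + 5/3b - ⅓
  leading term a: subtract (3)·g_1 from 3a + 5/3b - ⅓ → 5/3b - 10/3
  leading term b: subtract (5/3)·g_2 from 5/3b - 10/3 → 0
  normal form = 0.
Since the normal form is 0, p ∈ I.

4/3ab + 3a + 3b - ⅓ lies in I (it reduces to 0).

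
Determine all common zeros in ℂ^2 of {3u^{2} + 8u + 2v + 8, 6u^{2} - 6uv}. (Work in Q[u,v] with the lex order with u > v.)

{(0, -4), (-2, -2), (-4/3, -4/3)}

Compute a lex Gröbner basis by Buchberger's algorithm.
f_1 = 3u^{2} + 8u + 2v + 8, LT = u^{2}.
f_2 = 6u^{2} - 6uv, LT = u^{2}.

S(f_1,f_2): lcm = u^{2}. S = uv + \tfrac{8}{3}u + \tfrac{2}{3}v + \tfrac{8}{3}.
  leading term uv: no divisor's leading term divides it; move uv to the remainder.
  leading term u: no divisor's leading term divides it; move \tfrac{8}{3}u to the remainder.
  leading term v: no divisor's leading term divides it; move \tfrac{2}{3}v to the remainder.
  leading term 1: no divisor's leading term divides it; move \tfrac{8}{3} to the remainder.
  remainder uv + \tfrac{8}{3}u + \tfrac{2}{3}v + \tfrac{8}{3} ≠ 0; add h_3 = uv + \tfrac{8}{3}u + \tfrac{2}{3}v + \tfrac{8}{3} to the basis.

S(f_1,h_3): lcm = u^{2}v. S = -\tfrac{8}{3}u^{2} + 2uv - \tfrac{8}{3}u + \tfrac{2}{3}v^{2} + \tfrac{8}{3}v.
  leading term u^{2}: subtract (-\tfrac{8}{9})·f_1 from -\tfrac{8}{3}u^{2} + 2uv - \tfrac{8}{3}u + \tfrac{2}{3}v^{2} + \tfrac{8}{3}v → 2uv + \tfrac{40}{9}u + \tfrac{2}{3}v^{2} + \tfrac{40}{9}v + \tfrac{64}{9}
  leading term uv: subtract (2)·h_3 from 2uv + \tfrac{40}{9}u + \tfrac{2}{3}v^{2} + \tfrac{40}{9}v + \tfrac{64}{9} → -\tfrac{8}{9}u + \tfrac{2}{3}v^{2} + \tfrac{28}{9}v + \tfrac{16}{9}
  leading term u: no divisor's leading term divides it; move -\tfrac{8}{9}u to the remainder.
  leading term v^{2}: no divisor's leading term divides it; move \tfrac{2}{3}v^{2} to the remainder.
  leading term v: no divisor's leading term divides it; move \tfrac{28}{9}v to the remainder.
  leading term 1: no divisor's leading term divides it; move \tfrac{16}{9} to the remainder.
  remainder -\tfrac{8}{9}u + \tfrac{2}{3}v^{2} + \tfrac{28}{9}v + \tfrac{16}{9} ≠ 0; add h_4 = -\tfrac{8}{9}u + \tfrac{2}{3}v^{2} + \tfrac{28}{9}v + \tfrac{16}{9} to the basis.

S(h_3,h_4): lcm = uv. S = \tfrac{8}{3}u + \tfrac{3}{4}v^{3} + \tfrac{7}{2}v^{2} + \tfrac{8}{3}v + \tfrac{8}{3}.
  leading term u: subtract (-3)·h_4 from \tfrac{8}{3}u + \tfrac{3}{4}v^{3} + \tfrac{7}{2}v^{2} + \tfrac{8}{3}v + \tfrac{8}{3} → \tfrac{3}{4}v^{3} + \tfrac{11}{2}v^{2} + 12v + 8
  leading term v^{3}: no divisor's leading term divides it; move \tfrac{3}{4}v^{3} to the remainder.
  leading term v^{2}: no divisor's leading term divides it; move \tfrac{11}{2}v^{2} to the remainder.
  leading term v: no divisor's leading term divides it; move 12v to the remainder.
  leading term 1: no divisor's leading term divides it; move 8 to the remainder.
  remainder \tfrac{3}{4}v^{3} + \tfrac{11}{2}v^{2} + 12v + 8 ≠ 0; add h_5 = \tfrac{3}{4}v^{3} + \tfrac{11}{2}v^{2} + 12v + 8 to the basis.

The other S-polynomials (S(f_2,h_3), S(f_1,h_4), S(f_2,h_4), S(f_1,h_5), S(f_2,h_5), S(h_3,h_5), S(h_4,h_5)) all reduce to 0 modulo the current basis, so we have a Gröbner basis.
Inter-reduce: drop elements whose leading term is divisible by another's, tail-reduce, and make monic.
Reduced Gröbner basis: {u - \tfrac{3}{4}v^{2} - \tfrac{7}{2}v - 2, v^{3} + \tfrac{22}{3}v^{2} + 16v + \tfrac{32}{3}}.

A lex Gröbner basis eliminates variables successively. Here v^{3} + \tfrac{22}{3}v^{2} + 16v + \tfrac{32}{3} depends only on v, with roots {-4, -2, -4/3}; lifting each root through the earlier basis elements recovers the full solutions.
  v = -4: the earlier basis element becomes u = 0, giving u = 0 — point (0, -4).
  v = -2: the earlier basis element becomes u + 2 = 0, giving u = -2 — point (-2, -2).
  v = -4/3: the earlier basis element becomes u + \tfrac{4}{3} = 0, giving u = -4/3 — point (-4/3, -4/3).
A lex Gröbner basis triangularizes the system, enabling back-substitution.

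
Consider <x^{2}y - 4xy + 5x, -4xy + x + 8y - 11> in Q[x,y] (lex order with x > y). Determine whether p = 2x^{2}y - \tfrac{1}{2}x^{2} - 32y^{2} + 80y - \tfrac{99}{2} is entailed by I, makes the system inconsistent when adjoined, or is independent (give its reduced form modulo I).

First compute the reduced Gröbner basis of I by Buchberger's algorithm.
f_1 = x^{2}y - 4xy + 5x, LT = x^{2}y.
f_2 = -4xy + x + 8y - 11, LT = xy.

S(f_1,f_2): lcm = x^{2}y. S = \tfrac{1}{4}x^{2} - 2xy + \tfrac{9}{4}x.
  leading term x^{2}: no divisor's leading term divides it; move \tfrac{1}{4}x^{2} to the remainder.
  leading term xy: subtract (\tfrac{1}{2})·f_2 from -2xy + \tfrac{9}{4}x → \tfrac{7}{4}x - 4y + \tfrac{11}{2}
  leading term x: no divisor's leading term divides it; move \tfrac{7}{4}x to the remainder.
  leading term y: no divisor's leading term divides it; move -4y to the remainder.
  leading term 1: no divisor's leading term divides it; move \tfrac{11}{2} to the remainder.
  remainder \tfrac{1}{4}x^{2} + \tfrac{7}{4}x - 4y + \tfrac{11}{2} ≠ 0; add h_3 = \tfrac{1}{4}x^{2} + \tfrac{7}{4}x - 4y + \tfrac{11}{2} to the basis.

S(f_1,h_3): lcm = x^{2}y. S = -11xy + 5x + 16y^{2} - 22y.
  leading term xy: subtract (\tfrac{11}{4})·f_2 from -11xy + 5x + 16y^{2} - 22y → \tfrac{9}{4}x + 16y^{2} - 44y + \tfrac{121}{4}
  leading term x: no divisor's leading term divides it; move \tfrac{9}{4}x to the remainder.
  leading term y^{2}: no divisor's leading term divides it; move 16y^{2} to the remainder.
  leading term y: no divisor's leading term divides it; move -44y to the remainder.
  leading term 1: no divisor's leading term divides it; move \tfrac{121}{4} to the remainder.
  remainder \tfrac{9}{4}x + 16y^{2} - 44y + \tfrac{121}{4} ≠ 0; add h_4 = \tfrac{9}{4}x + 16y^{2} - 44y + \tfrac{121}{4} to the basis.

S(f_1,h_4): lcm = x^{2}y. S = -\tfrac{64}{9}xy^{3} + \tfrac{176}{9}xy^{2} - \tfrac{157}{9}xy + 5x.
  leading term xy^{3}: subtract (\tfrac{16}{9}y^{2})·f_2 from -\tfrac{64}{9}xy^{3} + \tfrac{176}{9}xy^{2} - \tfrac{157}{9}xy + 5x → \tfrac{160}{9}xy^{2} - \tfrac{157}{9}xy + 5x - \tfrac{128}{9}y^{3} + \tfrac{176}{9}y^{2}
  leading term xy^{2}: subtract (-\tfrac{40}{9}y)·f_2 from \tfrac{160}{9}xy^{2} - \tfrac{157}{9}xy + 5x - \tfrac{128}{9}y^{3} + \tfrac{176}{9}y^{2} → -13xy + 5x - \tfrac{128}{9}y^{3} + \tfrac{496}{9}y^{2} - \tfrac{440}{9}y
  leading term xy: subtract (\tfrac{13}{4})·f_2 from -13xy + 5x - \tfrac{128}{9}y^{3} + \tfrac{496}{9}y^{2} - \tfrac{440}{9}y → \tfrac{7}{4}x - \tfrac{128}{9}y^{3} + \tfrac{496}{9}y^{2} - \tfrac{674}{9}y + \tfrac{143}{4}
  leading term x: subtract (\tfrac{7}{9})·h_4 from \tfrac{7}{4}x - \tfrac{128}{9}y^{3} + \tfrac{496}{9}y^{2} - \tfrac{674}{9}y + \tfrac{143}{4} → -\tfrac{128}{9}y^{3} + \tfrac{128}{3}y^{2} - \tfrac{122}{3}y + \tfrac{110}{9}
  leading term y^{3}: no divisor's leading term divides it; move -\tfrac{128}{9}y^{3} to the remainder.
  leading term y^{2}: no divisor's leading term divides it; move \tfrac{128}{3}y^{2} to the remainder.
  leading term y: no divisor's leading term divides it; move -\tfrac{122}{3}y to the remainder.
  leading term 1: no divisor's leading term divides it; move \tfrac{110}{9} to the remainder.
  remainder -\tfrac{128}{9}y^{3} + \tfrac{128}{3}y^{2} - \tfrac{122}{3}y + \tfrac{110}{9} ≠ 0; add h_5 = -\tfrac{128}{9}y^{3} + \tfrac{128}{3}y^{2} - \tfrac{122}{3}y + \tfrac{110}{9} to the basis.

The other S-polynomials (S(f_2,h_3), S(f_2,h_4), S(h_3,h_4), S(f_1,h_5), S(f_2,h_5), S(h_3,h_5), S(h_4,h_5)) all reduce to 0 modulo the current basis, so we have a Gröbner basis.
Inter-reduce: drop elements whose leading term is divisible by another's, tail-reduce, and make monic.
Reduced Gröbner basis: {x + \tfrac{64}{9}y^{2} - \tfrac{176}{9}y + \tfrac{121}{9}, y^{3} - 3y^{2} + \tfrac{183}{64}y - \tfrac{55}{64}}.
Label its elements g_1 = x + \tfrac{64}{9}y^{2} - \tfrac{176}{9}y + \tfrac{121}{9}, g_2 = y^{3} - 3y^{2} + \tfrac{183}{64}y - \tfrac{55}{64}.

Reduce p = 2x^{2}y - \tfrac{1}{2}x^{2} - 32y^{2} + 80y - \tfrac{99}{2} modulo G:
  leading term x^{2}y: subtract (2xy)·g_1 from 2x^{2}y - \tfrac{1}{2}x^{2} - 32y^{2} + 80y - \tfrac{99}{2} → -\tfrac{1}{2}x^{2} - \tfrac{128}{9}xy^{3} + \tfrac{352}{9}xy^{2} - \tfrac{242}{9}xy - 32y^{2} + 80y - \tfrac{99}{2}
  leading term x^{2}: subtract (-\tfrac{1}{2}x)·g_1 from -\tfrac{1}{2}x^{2} - \tfrac{128}{9}xy^{3} + \tfrac{352}{9}xy^{2} - \tfrac{242}{9}xy - 32y^{2} + 80y - \tfrac{99}{2} → -\tfrac{128}{9}xy^{3} + \tfrac{128}{3}xy^{2} - \tfrac{110}{3}xy + \tfrac{121}{18}x - 32y^{2} + 80y - \tfrac{99}{2}
  leading term xy^{3}: subtract (-\tfrac{128}{9}y^{3})·g_1 from -\tfrac{128}{9}xy^{3} + \tfrac{128}{3}xy^{2} - \tfrac{110}{3}xy + \tfrac{121}{18}x - 32y^{2} + 80y - \tfrac{99}{2} → \tfrac{128}{3}xy^{2} - \tfrac{110}{3}xy + \tfrac{121}{18}x + \tfrac{8192}{81}y^{5} - \tfrac{22528}{81}y^{4} + \tfrac{15488}{81}y^{3} - 32y^{2} + 80y - \tfrac{99}{2}
  leading term xy^{2}: subtract (\tfrac{128}{3}y^{2})·g_1 from \tfrac{128}{3}xy^{2} - \tfrac{110}{3}xy + \tfrac{121}{18}x + \tfrac{8192}{81}y^{5} - \tfrac{22528}{81}y^{4} + \tfrac{15488}{81}y^{3} - 32y^{2} + 80y - \tfrac{99}{2} → -\tfrac{110}{3}xy + \tfrac{121}{18}x + \tfrac{8192}{81}y^{5} - \tfrac{47104}{81}y^{4} + \tfrac{83072}{81}y^{3} - \tfrac{16352}{27}y^{2} + 80y - \tfrac{99}{2}
  leading term xy: subtract (-\tfrac{110}{3}y)·g_1 from -\tfrac{110}{3}xy + \tfrac{121}{18}x + \tfrac{8192}{81}y^{5} - \tfrac{47104}{81}y^{4} + \tfrac{83072}{81}y^{3} - \tfrac{16352}{27}y^{2} + 80y - \tfrac{99}{2} → \tfrac{121}{18}x + \tfrac{8192}{81}y^{5} - \tfrac{47104}{81}y^{4} + \tfrac{104192}{81}y^{3} - \tfrac{3968}{3}y^{2} + \tfrac{15470}{27}y - \tfrac{99}{2}
  leading term x: subtract (\tfrac{121}{18})·g_1 from \tfrac{121}{18}x + \tfrac{8192}{81}y^{5} - \tfrac{47104}{81}y^{4} + \tfrac{104192}{81}y^{3} - \tfrac{3968}{3}y^{2} + \tfrac{15470}{27}y - \tfrac{99}{2} → \tfrac{8192}{81}y^{5} - \tfrac{47104}{81}y^{4} + \tfrac{104192}{81}y^{3} - \tfrac{111008}{81}y^{2} + \tfrac{57058}{81}y - \tfrac{11330}{81}
  leading term y^{5}: subtract (\tfrac{8192}{81}y^{2})·g_2 from \tfrac{8192}{81}y^{5} - \tfrac{47104}{81}y^{4} + \tfrac{104192}{81}y^{3} - \tfrac{111008}{81}y^{2} + \tfrac{57058}{81}y - \tfrac{11330}{81} → -\tfrac{22528}{81}y^{4} + \tfrac{80768}{81}y^{3} - \tfrac{11552}{9}y^{2} + \tfrac{57058}{81}y - \tfrac{11330}{81}
  leading term y^{4}: subtract (-\tfrac{22528}{81}y)·g_2 from -\tfrac{22528}{81}y^{4} + \tfrac{80768}{81}y^{3} - \tfrac{11552}{9}y^{2} + \tfrac{57058}{81}y - \tfrac{11330}{81} → \tfrac{13184}{81}y^{3} - \tfrac{13184}{27}y^{2} + \tfrac{12566}{27}y - \tfrac{11330}{81}
  leading term y^{3}: subtract (\tfrac{13184}{81})·g_2 from \tfrac{13184}{81}y^{3} - \tfrac{13184}{27}y^{2} + \tfrac{12566}{27}y - \tfrac{11330}{81} → 0
  normal form = 0.
Since the normal form is 0, p ∈ I.

2x^{2}y - \tfrac{1}{2}x^{2} - 32y^{2} + 80y - \tfrac{99}{2} lies in I (it reduces to 0).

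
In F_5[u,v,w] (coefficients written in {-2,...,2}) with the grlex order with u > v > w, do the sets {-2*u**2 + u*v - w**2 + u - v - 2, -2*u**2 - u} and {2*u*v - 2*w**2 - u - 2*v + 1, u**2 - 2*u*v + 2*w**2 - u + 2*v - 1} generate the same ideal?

Yes, the ideals are equal.

Two ideals are equal iff their reduced Gröbner bases coincide (the reduced basis is unique for a fixed ordering).
Buchberger on the first generating set:
f_1 = -2*u**2 + u*v - w**2 + u - v - 2, LT = u**2.
f_2 = -2*u**2 - u, LT = u**2.

S(f_1,f_2): lcm = u**2. S = 2*u*v - 2*w**2 - u - 2*v + 1.
  leading term u*v: no divisor's leading term divides it; move 2*u*v to the remainder.
  leading term w**2: no divisor's leading term divides it; move -2*w**2 to the remainder.
  leading term u: no divisor's leading term divides it; move -u to the remainder.
  leading term v: no divisor's leading term divides it; move -2*v to the remainder.
  leading term 1: no divisor's leading term divides it; move 1 to the remainder.
  remainder 2*u*v - 2*w**2 - u - 2*v + 1 ≠ 0; add g_3 = 2*u*v - 2*w**2 - u - 2*v + 1 to the basis.

S(f_1,g_3): lcm = u**2*v. S = 2*u*v**2 + u*w**2 - 2*v*w**2 - 2*u**2 - 2*u*v - 2*v**2 + 2*u + v.
  leading term u*v**2: subtract (v)·g_3 from 2*u*v**2 + u*w**2 - 2*v*w**2 - 2*u**2 - 2*u*v - 2*v**2 + 2*u + v → u*w**2 - 2*u**2 - u*v + 2*u
  leading term u*w**2: no divisor's leading term divides it; move u*w**2 to the remainder.
  leading term u**2: subtract (1)·f_1 from -2*u**2 - u*v + 2*u → -2*u*v + w**2 + u + v + 2
  leading term u*v: subtract (-1)·g_3 from -2*u*v + w**2 + u + v + 2 → -w**2 - v - 2
  leading term w**2: no divisor's leading term divides it; move -w**2 to the remainder.
  leading term v: no divisor's leading term divides it; move -v to the remainder.
  leading term 1: no divisor's leading term divides it; move -2 to the remainder.
  remainder u*w**2 - w**2 - v - 2 ≠ 0; add g_4 = u*w**2 - w**2 - v - 2 to the basis.

S(g_3,g_4): lcm = u*v*w**2. S = -w**4 + 2*u*w**2 + v**2 - 2*w**2 + 2*v.
  leading term w**4: no divisor's leading term divides it; move -w**4 to the remainder.
  leading term u*w**2: subtract (2)·g_4 from 2*u*w**2 + v**2 - 2*w**2 + 2*v → v**2 - v - 1
  leading term v**2: no divisor's leading term divides it; move v**2 to the remainder.
  leading term v: no divisor's leading term divides it; move -v to the remainder.
  leading term 1: no divisor's leading term divides it; move -1 to the remainder.
  remainder -w**4 + v**2 - v - 1 ≠ 0; add g_5 = -w**4 + v**2 - v - 1 to the basis.

The other S-polynomials (S(f_2,g_3), S(f_1,g_4), S(f_2,g_4), S(f_1,g_5), S(f_2,g_5), S(g_3,g_5), S(g_4,g_5)) all reduce to 0 modulo the current basis, so we have a Gröbner basis.
Inter-reduce: drop elements whose leading term is divisible by another's, tail-reduce, and make monic.
Reduced Gröbner basis: {w**4 - v**2 + v + 1, u*w**2 - w**2 - v - 2, u**2 - 2*u, u*v - w**2 + 2*u - v - 2}.

Buchberger on the second generating set:
h_1 = 2*u*v - 2*w**2 - u - 2*v + 1, LT = u*v.
h_2 = u**2 - 2*u*v + 2*w**2 - u + 2*v - 1, LT = u**2.

S(h_1,h_2): lcm = u**2*v. S = 2*u*v**2 - u*w**2 - 2*v*w**2 + 2*u**2 - 2*v**2 - 2*u + v.
  leading term u*v**2: subtract (v)·h_1 from 2*u*v**2 - u*w**2 - 2*v*w**2 + 2*u**2 - 2*v**2 - 2*u + v → -u*w**2 + 2*u**2 + u*v - 2*u
  leading term u*w**2: no divisor's leading term divides it; move -u*w**2 to the remainder.
  leading term u**2: subtract (2)·h_2 from 2*u**2 + u*v - 2*u → w**2 + v + 2
  leading term w**2: no divisor's leading term divides it; move w**2 to the remainder.
  leading term v: no divisor's leading term divides it; move v to the remainder.
  leading term 1: no divisor's leading term divides it; move 2 to the remainder.
  remainder -u*w**2 + w**2 + v + 2 ≠ 0; add k_3 = -u*w**2 + w**2 + v + 2 to the basis.

S(h_1,k_3): lcm = u*v*w**2. S = -w**4 + 2*u*w**2 + v**2 - 2*w**2 + 2*v.
  leading term w**4: no divisor's leading term divides it; move -w**4 to the remainder.
  leading term u*w**2: subtract (-2)·k_3 from 2*u*w**2 + v**2 - 2*w**2 + 2*v → v**2 - v - 1
  leading term v**2: no divisor's leading term divides it; move v**2 to the remainder.
  leading term v: no divisor's leading term divides it; move -v to the remainder.
  leading term 1: no divisor's leading term divides it; move -1 to the remainder.
  remainder -w**4 + v**2 - v - 1 ≠ 0; add k_4 = -w**4 + v**2 - v - 1 to the basis.

The other S-polynomials (S(h_2,k_3), S(h_1,k_4), S(h_2,k_4), S(k_3,k_4)) all reduce to 0 modulo the current basis, so we have a Gröbner basis.
Inter-reduce: drop elements whose leading term is divisible by another's, tail-reduce, and make monic.
Reduced Gröbner basis: {w**4 - v**2 + v + 1, u*w**2 - w**2 - v - 2, u**2 - 2*u, u*v - w**2 + 2*u - v - 2}.

Same reduced basis, so the two generating sets span the same ideal.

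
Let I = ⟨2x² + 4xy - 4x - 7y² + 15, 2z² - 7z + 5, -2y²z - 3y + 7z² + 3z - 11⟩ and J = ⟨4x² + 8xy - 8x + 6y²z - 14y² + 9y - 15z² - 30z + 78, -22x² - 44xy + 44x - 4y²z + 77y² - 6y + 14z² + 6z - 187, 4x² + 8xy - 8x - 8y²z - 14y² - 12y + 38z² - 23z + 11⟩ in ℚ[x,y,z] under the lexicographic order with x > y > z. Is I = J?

Equality of ideals is decidable: compute both reduced Gröbner bases (unique for the ordering) and check whether they agree.
Buchberger on the first generating set:
f_1 = 2x² + 4xy - 4x - 7y² + 15, LT = x².
f_2 = 2z² - 7z + 5, LT = z².
f_3 = -2y²z - 3y + 7z² + 3z - 11, LT = y²z.

S(f_2,f_3): lcm = y²z². S = -7/2y²z + 5/2y² - 3/2yz + 7/2z³ + 3/2z² - 11/2z.
  leading term y²z: subtract (7/4)·f_3 from -7/2y²z + 5/2y² - 3/2yz + 7/2z³ + 3/2z² - 11/2z → 5/2y² - 3/2yz + 21/4y + 7/2z³ - 43/4z² - 43/4z + 77/4
  leading term y²: no divisor's leading term divides it; move 5/2y² to the remainder.
  leading term yz: no divisor's leading term divides it; move -3/2yz to the remainder.
  leading term y: no divisor's leading term divides it; move 21/4y to the remainder.
  leading term z³: subtract (7/4z)·f_2 from 7/2z³ - 43/4z² - 43/4z + 77/4 → 3/2z² - 39/2z + 77/4
  leading term z²: subtract (¾)·f_2 from 3/2z² - 39/2z + 77/4 → -57/4z + 31/2
  leading term z: no divisor's leading term divides it; move -57/4z to the remainder.
  leading term 1: no divisor's leading term divides it; move 31/2 to the remainder.
  remainder 5/2y² - 3/2yz + 21/4y - 57/4z + 31/2 ≠ 0; add g_4 = 5/2y² - 3/2yz + 21/4y - 57/4z + 31/2 to the basis.

The other S-polynomials (S(f_1,f_2), S(f_1,f_3), S(f_1,g_4), S(f_2,g_4), S(f_3,g_4)) all reduce to 0 modulo the current basis, so we have a Gröbner basis.
Inter-reduce: drop elements whose leading term is divisible by another's, tail-reduce, and make monic.
Reduced Gröbner basis: {x² + 2xy - 2x - 21/10yz + 147/20y - 399/20z + 146/5, y² - ⅗yz + 21/10y - 57/10z + 31/5, z² - 7/2z + 5/2}.

Buchberger on the second generating set:
h_1 = 4x² + 8xy - 8x + 6y²z - 14y² + 9y - 15z² - 30z + 78, LT = x².
h_2 = -22x² - 44xy + 44x - 4y²z + 77y² - 6y + 14z² + 6z - 187, LT = x².
h_3 = 4x² + 8xy - 8x - 8y²z - 14y² - 12y + 38z² - 23z + 11, LT = x².

S(h_1,h_2): lcm = x². S = 29/22y²z + 87/44y - 137/44z² - 159/22z + 11.
  leading term y²z: no divisor's leading term divides it; move 29/22y²z to the remainder.
  leading term y: no divisor's leading term divides it; move 87/44y to the remainder.
  leading term z²: no divisor's leading term divides it; move -137/44z² to the remainder.
  leading term z: no divisor's leading term divides it; move -159/22z to the remainder.
  leading term 1: no divisor's leading term divides it; move 11 to the remainder.
  remainder 29/22y²z + 87/44y - 137/44z² - 159/22z + 11 ≠ 0; add k_4 = 29/22y²z + 87/44y - 137/44z² - 159/22z + 11 to the basis.

S(h_1,h_3): lcm = x². S = 7/2y²z + 21/4y - 53/4z² - 7/4z + 67/4.
  leading term y²z: subtract (77/29)·k_4 from 7/2y²z + 21/4y - 53/4z² - 7/4z + 67/4 → -289/58z² + 2023/116z - 1445/116
  leading term z²: no divisor's leading term divides it; move -289/58z² to the remainder.
  leading term z: no divisor's leading term divides it; move 2023/116z to the remainder.
  leading term 1: no divisor's leading term divides it; move -1445/116 to the remainder.
  remainder -289/58z² + 2023/116z - 1445/116 ≠ 0; add k_5 = -289/58z² + 2023/116z - 1445/116 to the basis.

S(k_4,k_5): lcm = y²z². S = 7/2y²z - 5/2y² + 3/2yz - 137/58z³ - 159/29z² + 242/29z.
  leading term y²z: subtract (77/29)·k_4 from 7/2y²z - 5/2y² + 3/2yz - 137/58z³ - 159/29z² + 242/29z → -5/2y² + 3/2yz - 21/4y - 137/58z³ + 323/116z² + 1597/58z - 847/29
  leading term y²: no divisor's leading term divides it; move -5/2y² to the remainder.
  leading term yz: no divisor's leading term divides it; move 3/2yz to the remainder.
  leading term y: no divisor's leading term divides it; move -21/4y to the remainder.
  leading term z³: subtract (137/289z)·k_5 from -137/58z³ + 323/116z² + 1597/58z - 847/29 → -159/29z² + 3879/116z - 847/29
  leading term z²: subtract (318/289)·k_5 from -159/29z² + 3879/116z - 847/29 → 57/4z - 31/2
  leading term z: no divisor's leading term divides it; move 57/4z to the remainder.
  leading term 1: no divisor's leading term divides it; move -31/2 to the remainder.
  remainder -5/2y² + 3/2yz - 21/4y + 57/4z - 31/2 ≠ 0; add k_6 = -5/2y² + 3/2yz - 21/4y + 57/4z - 31/2 to the basis.

The other S-polynomials (S(h_2,h_3), S(h_1,k_4), S(h_2,k_4), S(h_3,k_4), S(h_1,k_5), S(h_2,k_5), S(h_3,k_5), S(h_1,k_6), S(h_2,k_6), S(h_3,k_6), S(k_4,k_6), S(k_5,k_6)) all reduce to 0 modulo the current basis, so we have a Gröbner basis.
Inter-reduce: drop elements whose leading term is divisible by another's, tail-reduce, and make monic.
Reduced Gröbner basis: {x² + 2xy - 2x - 21/10yz + 147/20y - 399/20z + 146/5, y² - ⅗yz + 21/10y - 57/10z + 31/5, z² - 7/2z + 5/2}.

These coincide, so the ideals are equal.

Yes, the ideals are equal.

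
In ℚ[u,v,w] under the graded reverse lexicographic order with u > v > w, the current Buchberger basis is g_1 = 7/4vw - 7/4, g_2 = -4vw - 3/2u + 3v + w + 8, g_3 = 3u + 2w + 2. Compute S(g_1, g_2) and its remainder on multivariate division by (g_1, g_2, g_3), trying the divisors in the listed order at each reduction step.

lcm(LM(g_1), LM(g_2)) = vw.
S = (lcm/LT(g_1))·g_1 − (lcm/LT(g_2))·g_2 = -⅜u + ¾v + ¼w + 1.
Reduce S modulo (g_1, g_2, g_3) in that order:
  leading term u: subtract (-⅛)·g_3 from -⅜u + ¾v + ¼w + 1 → ¾v + ½w + 5/4
  leading term v: no divisor's leading term divides it; move ¾v to the remainder.
  leading term w: no divisor's leading term divides it; move ½w to the remainder.
  leading term 1: no divisor's leading term divides it; move 5/4 to the remainder.
The remainder ¾v + ½w + 5/4 is nonzero, so it would be added as the next basis element.
An S-polynomial is built so that the two leading terms cancel; whether anything survives reduction is exactly the Gröbner-basis criterion.

S(g_1, g_2) = -⅜u + ¾v + ¼w + 1; remainder on division = ¾v + ½w + 5/4.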